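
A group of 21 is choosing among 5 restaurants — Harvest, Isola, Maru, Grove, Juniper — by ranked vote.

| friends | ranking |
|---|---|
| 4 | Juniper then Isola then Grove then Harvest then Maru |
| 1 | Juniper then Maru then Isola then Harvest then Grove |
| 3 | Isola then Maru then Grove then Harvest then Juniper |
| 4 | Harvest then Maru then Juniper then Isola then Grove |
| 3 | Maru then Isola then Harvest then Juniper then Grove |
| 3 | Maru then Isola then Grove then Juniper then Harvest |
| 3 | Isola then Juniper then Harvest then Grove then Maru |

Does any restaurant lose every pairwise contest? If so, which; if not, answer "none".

Pairwise majorities:
Harvest vs Isola: Isola wins 17–4.
Harvest vs Maru: 11 to 10, Harvest.
Harvest vs Grove: Harvest is ranked higher on 1+4+3+3 = 11 ballots, Grove on 10. Harvest wins 11–10.
Harvest vs Juniper: Juniper wins 11–10.
Isola vs Maru: Isola preferred on 4+3+3 = 10 ballots; Maru wins 11–10.
Isola vs Grove: Isola wins 21–0.
Isola vs Juniper: Isola preferred on 3+3+3+3 = 12 ballots; Isola wins 12–9.
Maru vs Grove: Maru preferred on 1+3+4+3+3 = 14 ballots; Maru wins 14–7.
Maru vs Juniper: 3+4+3+3 = 13 for Maru, 8 for Juniper — Maru by 13–8.
Grove vs Juniper: Grove preferred on 3+3 = 6 ballots; Juniper wins 15–6.
Grove is beaten in every head-to-head and is the Condorcet loser.

Grove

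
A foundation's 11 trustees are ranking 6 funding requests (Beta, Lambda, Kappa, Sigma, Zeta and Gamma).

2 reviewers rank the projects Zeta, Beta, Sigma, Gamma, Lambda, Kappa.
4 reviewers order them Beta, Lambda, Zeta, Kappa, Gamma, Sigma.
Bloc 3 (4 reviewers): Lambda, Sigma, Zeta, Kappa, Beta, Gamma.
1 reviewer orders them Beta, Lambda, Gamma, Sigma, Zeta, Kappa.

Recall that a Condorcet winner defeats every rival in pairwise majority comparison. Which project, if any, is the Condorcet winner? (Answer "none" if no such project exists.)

Head-to-head results (11 reviewers):
Beta vs Lambda: 7 to 4, Beta.
Beta vs Kappa: 7 to 4, Beta.
Beta vs Sigma: Beta is ranked higher on 2+4+1 = 7 ballots, Sigma on 4. Beta wins 7–4.
Beta vs Zeta: 4+1 = 5 for Beta, 6 for Zeta — Zeta by 6–5.
Beta vs Gamma: Beta preferred on 2+4+4+1 = 11 ballots; Beta wins 11–0.
Lambda vs Kappa: Lambda is ranked higher on 2+4+4+1 = 11 ballots, Kappa on 0. Lambda wins 11–0.
Lambda vs Sigma: Lambda is ranked higher on 4+4+1 = 9 ballots, Sigma on 2. Lambda wins 9–2.
Lambda vs Zeta: Lambda is ranked higher on 4+4+1 = 9 ballots, Zeta on 2. Lambda wins 9–2.
Lambda vs Gamma: Lambda is ranked higher on 4+4+1 = 9 ballots, Gamma on 2. Lambda wins 9–2.
Kappa vs Sigma: 4 to 7, Sigma.
Kappa vs Zeta: 0 for Kappa, 11 for Zeta — Zeta by 11–0.
Kappa vs Gamma: 8 to 3, Kappa.
Sigma vs Zeta: 5 to 6, Zeta.
Sigma vs Gamma: 6 to 5, Sigma.
Zeta vs Gamma: 2+4+4 = 10 for Zeta, 1 for Gamma — Zeta by 10–1.
Each project drops at least one matchup (Beta loses to Zeta; Lambda loses to Beta; Kappa loses to Beta; Sigma loses to Beta; Zeta loses to Lambda; Gamma loses to Beta); the cycle Beta → Lambda → Zeta → Beta rules out a Condorcet winner.

none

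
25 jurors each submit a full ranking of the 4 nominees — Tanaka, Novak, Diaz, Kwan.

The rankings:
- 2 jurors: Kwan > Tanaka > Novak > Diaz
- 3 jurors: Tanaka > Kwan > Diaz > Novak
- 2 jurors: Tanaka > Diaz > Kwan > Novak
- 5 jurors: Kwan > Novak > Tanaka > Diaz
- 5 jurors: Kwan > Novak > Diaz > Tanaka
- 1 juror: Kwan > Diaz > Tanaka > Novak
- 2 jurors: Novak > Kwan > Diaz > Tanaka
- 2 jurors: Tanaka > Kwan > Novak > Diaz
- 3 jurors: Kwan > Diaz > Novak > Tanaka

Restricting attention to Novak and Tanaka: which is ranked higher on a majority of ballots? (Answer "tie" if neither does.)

Novak

Ballots ranking Novak above Tanaka: 5 + 5 + 2 + 3 = 15.
Ballots ranking Tanaka above Novak: 25 − 15 = 10.
Novak wins the head-to-head 15–10.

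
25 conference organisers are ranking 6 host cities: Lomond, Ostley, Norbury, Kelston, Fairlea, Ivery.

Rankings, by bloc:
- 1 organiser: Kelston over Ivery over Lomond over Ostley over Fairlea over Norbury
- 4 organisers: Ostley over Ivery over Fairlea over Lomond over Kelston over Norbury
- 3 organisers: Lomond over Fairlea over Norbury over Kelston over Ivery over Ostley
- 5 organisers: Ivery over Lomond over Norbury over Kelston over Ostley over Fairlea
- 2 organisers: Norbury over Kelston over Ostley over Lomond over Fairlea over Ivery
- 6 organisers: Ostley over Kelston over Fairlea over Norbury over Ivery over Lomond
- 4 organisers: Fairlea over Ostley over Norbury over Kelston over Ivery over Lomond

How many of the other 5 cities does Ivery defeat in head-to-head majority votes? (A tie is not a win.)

1

Ivery against each rival (25 organisers):
Ivery vs Lomond: Ivery is ranked higher on 1+4+5+6+4 = 20 ballots, Lomond on 5. Ivery wins 20–5.
Ivery vs Ostley: Ivery is ranked higher on 1+3+5 = 9 ballots, Ostley on 16. Ostley wins 16–9.
Ivery vs Norbury: Norbury wins 15–10.
Ivery vs Kelston: Ivery preferred on 4+5 = 9 ballots; Kelston wins 16–9.
Ivery vs Fairlea: 1+4+5 = 10 for Ivery, 15 for Fairlea — Fairlea by 15–10.
Ivery beats Lomond; loses to Ostley, Norbury, Kelston, Fairlea — 1 pairwise win.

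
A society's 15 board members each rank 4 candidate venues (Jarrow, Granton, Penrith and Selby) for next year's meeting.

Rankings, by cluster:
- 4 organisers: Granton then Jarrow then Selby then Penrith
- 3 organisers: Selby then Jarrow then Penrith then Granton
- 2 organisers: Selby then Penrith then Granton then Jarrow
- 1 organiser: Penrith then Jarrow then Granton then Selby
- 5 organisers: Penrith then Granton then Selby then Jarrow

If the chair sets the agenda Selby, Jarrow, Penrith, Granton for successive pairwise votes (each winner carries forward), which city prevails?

Round 1: Selby vs Jarrow — 10–5, Selby advances.
Round 2: Selby vs Penrith — 9–6, Selby advances.
Round 3: Selby vs Granton — 5–10, Granton advances.
The agenda winner is Granton.

Granton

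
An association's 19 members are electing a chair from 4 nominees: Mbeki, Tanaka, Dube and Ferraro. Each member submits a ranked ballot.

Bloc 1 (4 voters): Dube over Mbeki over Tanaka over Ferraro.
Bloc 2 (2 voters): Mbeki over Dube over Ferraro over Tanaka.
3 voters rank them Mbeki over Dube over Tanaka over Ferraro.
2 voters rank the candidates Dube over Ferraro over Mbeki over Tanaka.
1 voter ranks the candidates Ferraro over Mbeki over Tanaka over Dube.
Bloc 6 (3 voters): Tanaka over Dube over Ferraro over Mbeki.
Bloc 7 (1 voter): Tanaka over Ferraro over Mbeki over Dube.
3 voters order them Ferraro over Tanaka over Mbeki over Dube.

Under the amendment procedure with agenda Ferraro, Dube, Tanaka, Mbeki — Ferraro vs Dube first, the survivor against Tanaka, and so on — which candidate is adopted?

Mbeki

Round 1: Ferraro vs Dube — 5–14, Dube advances.
Round 2: Dube vs Tanaka — 11–8, Dube advances.
Round 3: Dube vs Mbeki — 9–10, Mbeki advances.
The agenda winner is Mbeki.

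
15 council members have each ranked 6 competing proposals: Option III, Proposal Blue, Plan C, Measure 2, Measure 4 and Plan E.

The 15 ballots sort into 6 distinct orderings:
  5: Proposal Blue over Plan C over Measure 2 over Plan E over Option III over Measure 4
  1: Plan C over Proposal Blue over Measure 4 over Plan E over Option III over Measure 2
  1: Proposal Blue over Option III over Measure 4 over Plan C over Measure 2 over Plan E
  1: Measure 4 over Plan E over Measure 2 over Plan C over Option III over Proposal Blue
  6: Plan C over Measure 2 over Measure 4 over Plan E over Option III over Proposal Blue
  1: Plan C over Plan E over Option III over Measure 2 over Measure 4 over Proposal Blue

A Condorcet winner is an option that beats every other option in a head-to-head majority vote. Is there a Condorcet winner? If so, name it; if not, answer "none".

Plan C

Check each pair by majority over 15 ballots:
Option III vs Proposal Blue: Option III preferred on 1+6+1 = 8 ballots; Option III wins 8–7.
Option III vs Plan C: Option III is ranked higher on 1 ballot, Plan C on 14. Plan C wins 14–1.
Option III vs Measure 2: 1+1+1 = 3 for Option III, 12 for Measure 2 — Measure 2 by 12–3.
Option III vs Measure 4: 7 to 8, Measure 4.
Option III vs Plan E: Option III preferred on 1 ballot; Plan E wins 14–1.
Proposal Blue vs Plan C: 6 to 9, Plan C.
Proposal Blue vs Measure 2: Proposal Blue preferred on 5+1+1 = 7 ballots; Measure 2 wins 8–7.
Proposal Blue vs Measure 4: Proposal Blue preferred on 5+1+1 = 7 ballots; Measure 4 wins 8–7.
Proposal Blue vs Plan E: Proposal Blue preferred on 5+1+1 = 7 ballots; Plan E wins 8–7.
Plan C vs Measure 2: Plan C preferred on 5+1+1+6+1 = 14 ballots; Plan C wins 14–1.
Plan C vs Measure 4: 5+1+6+1 = 13 for Plan C, 2 for Measure 4 — Plan C by 13–2.
Plan C vs Plan E: 5+1+1+6+1 = 14 for Plan C, 1 for Plan E — Plan C by 14–1.
Measure 2 vs Measure 4: Measure 2 preferred on 5+6+1 = 12 ballots; Measure 2 wins 12–3.
Measure 2 vs Plan E: 5+1+6 = 12 for Measure 2, 3 for Plan E — Measure 2 by 12–3.
Measure 4 vs Plan E: 1+1+1+6 = 9 for Measure 4, 6 for Plan E — Measure 4 by 9–6.
Plan C defeats every rival head-to-head and is the Condorcet winner.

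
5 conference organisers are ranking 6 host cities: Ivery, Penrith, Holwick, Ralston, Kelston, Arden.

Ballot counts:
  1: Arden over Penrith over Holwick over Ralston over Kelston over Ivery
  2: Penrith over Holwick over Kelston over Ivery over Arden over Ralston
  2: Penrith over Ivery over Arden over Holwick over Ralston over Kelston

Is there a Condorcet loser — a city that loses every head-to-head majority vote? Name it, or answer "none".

Pairwise majorities:
Ivery vs Penrith: Ivery is ranked higher on 0 ballots, Penrith on 5. Penrith wins 5–0.
Ivery vs Holwick: 2 for Ivery, 3 for Holwick — Holwick by 3–2.
Ivery vs Ralston: Ivery preferred on 2+2 = 4 ballots; Ivery wins 4–1.
Ivery vs Kelston: Ivery is ranked higher on 2 ballots, Kelston on 3. Kelston wins 3–2.
Ivery vs Arden: Ivery is ranked higher on 2+2 = 4 ballots, Arden on 1. Ivery wins 4–1.
Penrith vs Holwick: Penrith preferred on 1+2+2 = 5 ballots; Penrith wins 5–0.
Penrith vs Ralston: 5 to 0, Penrith.
Penrith vs Kelston: Penrith, 5–0.
Penrith vs Arden: Penrith preferred on 2+2 = 4 ballots; Penrith wins 4–1.
Holwick–Ralston: Holwick 5–0.
Holwick vs Kelston: 5 to 0, Holwick.
Holwick–Arden: Arden 3–2.
Ralston–Kelston: Ralston 3–2.
Ralston vs Arden: Arden wins 5–0.
Kelston vs Arden: Kelston preferred on 2 ballots; Arden wins 3–2.
Each city has at least one pairwise win (Ivery beats Ralston; Penrith beats Ivery; Holwick beats Ivery; Ralston beats Kelston; Kelston beats Ivery; Arden beats Holwick) — no Condorcet loser.

none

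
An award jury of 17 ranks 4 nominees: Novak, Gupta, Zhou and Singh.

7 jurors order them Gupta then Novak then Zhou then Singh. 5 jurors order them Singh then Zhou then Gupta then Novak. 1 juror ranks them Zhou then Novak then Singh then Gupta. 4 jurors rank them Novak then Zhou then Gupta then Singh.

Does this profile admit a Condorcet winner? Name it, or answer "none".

Check each pair by majority over 17 ballots:
Novak vs Gupta: Novak is ranked higher on 1+4 = 5 ballots, Gupta on 12. Gupta wins 12–5.
Novak vs Zhou: Novak wins 11–6.
Novak vs Singh: 7+1+4 = 12 for Novak, 5 for Singh — Novak by 12–5.
Gupta–Zhou: Zhou 10–7.
Gupta vs Singh: Gupta preferred on 7+4 = 11 ballots; Gupta wins 11–6.
Zhou vs Singh: Zhou preferred on 7+1+4 = 12 ballots; Zhou wins 12–5.
Every nominee loses at least once (Novak loses to Gupta; Gupta loses to Zhou; Zhou loses to Novak; Singh loses to Novak). The majority relation contains the cycle Novak > Zhou > Gupta > Novak, so there is no Condorcet winner.

none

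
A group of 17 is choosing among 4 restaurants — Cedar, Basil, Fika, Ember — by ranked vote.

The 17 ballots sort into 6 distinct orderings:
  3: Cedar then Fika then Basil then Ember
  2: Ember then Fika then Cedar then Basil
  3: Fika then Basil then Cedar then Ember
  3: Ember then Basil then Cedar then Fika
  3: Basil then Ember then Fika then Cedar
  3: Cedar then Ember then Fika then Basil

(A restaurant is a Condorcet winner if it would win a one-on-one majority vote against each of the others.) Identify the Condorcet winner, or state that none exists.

none

Pairwise majorities:
Cedar vs Basil: Basil, 9–8.
Cedar vs Fika: Cedar wins 9–8.
Cedar vs Ember: Cedar, 9–8.
Basil vs Fika: Fika wins 11–6.
Basil vs Ember: Basil, 9–8.
Fika–Ember: Ember 11–6.
No restaurant is unbeaten: Cedar loses to Basil; Basil loses to Fika; Fika loses to Cedar; Ember loses to Cedar. In particular Cedar beats Fika beats Basil beats Cedar is a majority cycle — no Condorcet winner exists.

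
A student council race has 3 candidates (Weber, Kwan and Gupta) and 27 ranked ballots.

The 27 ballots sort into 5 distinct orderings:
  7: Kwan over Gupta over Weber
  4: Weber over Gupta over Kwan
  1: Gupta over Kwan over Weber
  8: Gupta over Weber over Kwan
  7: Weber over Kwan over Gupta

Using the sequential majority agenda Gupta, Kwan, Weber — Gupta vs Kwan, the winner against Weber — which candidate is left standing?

Round 1: Gupta vs Kwan — 13–14, Kwan advances.
Round 2: Kwan vs Weber — 8–19, Weber advances.
Weber survives the agenda.

Weber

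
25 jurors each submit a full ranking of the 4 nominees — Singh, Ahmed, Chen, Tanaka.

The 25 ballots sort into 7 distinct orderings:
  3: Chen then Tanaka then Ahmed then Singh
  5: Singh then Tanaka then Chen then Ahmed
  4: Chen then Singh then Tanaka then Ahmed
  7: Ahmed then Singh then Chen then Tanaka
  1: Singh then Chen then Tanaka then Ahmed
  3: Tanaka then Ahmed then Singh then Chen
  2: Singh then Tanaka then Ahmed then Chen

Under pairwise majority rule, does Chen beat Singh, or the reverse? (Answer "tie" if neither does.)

Singh

Ballots ranking Chen above Singh: 3 + 4 = 7.
Ballots ranking Singh above Chen: 25 − 7 = 18.
Singh wins the head-to-head 18–7.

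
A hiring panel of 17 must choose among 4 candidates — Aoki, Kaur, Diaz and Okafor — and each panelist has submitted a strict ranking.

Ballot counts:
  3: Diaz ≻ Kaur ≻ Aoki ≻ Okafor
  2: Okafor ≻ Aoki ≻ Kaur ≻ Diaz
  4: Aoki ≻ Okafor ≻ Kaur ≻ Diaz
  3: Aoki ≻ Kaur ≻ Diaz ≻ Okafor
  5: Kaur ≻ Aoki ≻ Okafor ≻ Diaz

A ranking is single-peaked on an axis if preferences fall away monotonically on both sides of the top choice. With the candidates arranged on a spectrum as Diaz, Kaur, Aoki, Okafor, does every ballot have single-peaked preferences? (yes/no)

yes

Axis positions: Diaz=1, Kaur=2, Aoki=3, Okafor=4.
Faction 1 (peak Diaz at position 1): ranking walks positions 1-2-3-4, expanding outward from the peak — single-peaked.
Faction 2 (peak Okafor at position 4): ranking walks positions 4-3-2-1, expanding outward from the peak — single-peaked.
Faction 3 (peak Aoki at position 3): ranking walks positions 3-4-2-1, expanding outward from the peak — single-peaked.
Faction 4 (peak Aoki at position 3): ranking walks positions 3-2-1-4, expanding outward from the peak — single-peaked.
Faction 5 (peak Kaur at position 2): ranking walks positions 2-3-4-1, expanding outward from the peak — single-peaked.
Every ranking is single-peaked on this axis.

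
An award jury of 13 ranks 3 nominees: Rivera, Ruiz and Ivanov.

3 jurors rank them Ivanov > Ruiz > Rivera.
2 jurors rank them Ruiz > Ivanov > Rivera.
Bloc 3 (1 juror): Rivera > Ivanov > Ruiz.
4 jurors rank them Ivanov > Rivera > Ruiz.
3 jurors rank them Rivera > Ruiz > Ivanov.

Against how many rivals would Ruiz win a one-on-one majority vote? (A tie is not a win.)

0

Ruiz against each rival (13 jurors):
Ruiz–Rivera: Rivera 8–5.
Ruiz vs Ivanov: Ruiz preferred on 2+3 = 5 ballots; Ivanov wins 8–5.
Ruiz beats no one; loses to Rivera, Ivanov — 0 pairwise wins.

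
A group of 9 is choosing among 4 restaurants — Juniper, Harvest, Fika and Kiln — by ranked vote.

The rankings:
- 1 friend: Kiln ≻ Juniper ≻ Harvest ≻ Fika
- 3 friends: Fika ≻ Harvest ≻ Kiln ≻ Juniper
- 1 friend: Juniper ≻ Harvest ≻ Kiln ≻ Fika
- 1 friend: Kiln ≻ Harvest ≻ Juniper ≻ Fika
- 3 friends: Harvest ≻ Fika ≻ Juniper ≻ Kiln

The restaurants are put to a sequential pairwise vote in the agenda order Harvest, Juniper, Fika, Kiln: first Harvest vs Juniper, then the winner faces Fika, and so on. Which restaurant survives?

Round 1: Harvest vs Juniper — 7–2, Harvest advances.
Round 2: Harvest vs Fika — 6–3, Harvest advances.
Round 3: Harvest vs Kiln — 7–2, Harvest advances.
The agenda winner is Harvest.

Harvest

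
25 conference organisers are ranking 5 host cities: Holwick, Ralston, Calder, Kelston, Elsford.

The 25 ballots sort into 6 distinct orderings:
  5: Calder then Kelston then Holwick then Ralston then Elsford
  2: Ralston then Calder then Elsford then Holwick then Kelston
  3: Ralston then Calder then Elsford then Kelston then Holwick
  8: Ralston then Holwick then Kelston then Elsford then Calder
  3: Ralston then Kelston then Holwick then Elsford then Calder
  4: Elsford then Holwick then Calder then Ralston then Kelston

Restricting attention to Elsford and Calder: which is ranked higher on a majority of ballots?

Ballots ranking Elsford above Calder: 8 + 3 + 4 = 15.
Ballots ranking Calder above Elsford: 25 − 15 = 10.
Elsford wins the head-to-head 15–10.

Elsford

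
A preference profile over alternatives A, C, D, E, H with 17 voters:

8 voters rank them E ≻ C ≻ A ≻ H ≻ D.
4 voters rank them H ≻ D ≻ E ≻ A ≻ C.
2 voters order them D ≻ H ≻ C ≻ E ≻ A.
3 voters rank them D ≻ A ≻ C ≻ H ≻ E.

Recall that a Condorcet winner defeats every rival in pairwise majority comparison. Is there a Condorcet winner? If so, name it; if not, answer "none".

Head-to-head results (17 voters):
A vs C: C wins 10–7.
A vs D: D, 9–8.
A vs E: E wins 14–3.
A–H: A 11–6.
C vs D: D, 9–8.
C vs E: E wins 12–5.
C vs H: C, 11–6.
D vs E: D wins 9–8.
D–H: H 12–5.
E vs H: H, 9–8.
Every alternative loses at least once (A loses to C; C loses to D; D loses to H; E loses to D; H loses to A). The majority relation contains the cycle A beats H beats D beats A, so there is no Condorcet winner.

none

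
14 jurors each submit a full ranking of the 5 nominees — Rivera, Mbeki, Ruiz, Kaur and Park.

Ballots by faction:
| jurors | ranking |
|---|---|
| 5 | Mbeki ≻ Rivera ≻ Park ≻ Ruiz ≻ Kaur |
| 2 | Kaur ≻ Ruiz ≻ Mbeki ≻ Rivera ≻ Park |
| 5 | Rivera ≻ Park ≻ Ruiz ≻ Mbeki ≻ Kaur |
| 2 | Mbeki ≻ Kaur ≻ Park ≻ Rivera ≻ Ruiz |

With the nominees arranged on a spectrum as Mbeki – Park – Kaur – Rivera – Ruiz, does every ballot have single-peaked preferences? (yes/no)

Axis positions: Mbeki=1, Park=2, Kaur=3, Rivera=4, Ruiz=5.
Faction 1: ranking walks positions 1-4-2-5-3; Rivera is ranked above Park even though Park lies between Rivera and the peak Mbeki on the axis — preferences dip and rise again. Not single-peaked.
Faction 2: ranking walks positions 3-5-1-4-2; Ruiz is ranked above Rivera even though Rivera lies between Ruiz and the peak Kaur on the axis — preferences dip and rise again. Not single-peaked.
Faction 3: ranking walks positions 4-2-5-1-3; Park is ranked above Kaur even though Kaur lies between Park and the peak Rivera on the axis — preferences dip and rise again. Not single-peaked.
Faction 4: ranking walks positions 1-3-2-4-5; Kaur is ranked above Park even though Park lies between Kaur and the peak Mbeki on the axis — preferences dip and rise again. Not single-peaked.
Faction 1 violates single-peakedness, so the profile is not single-peaked on this axis.

no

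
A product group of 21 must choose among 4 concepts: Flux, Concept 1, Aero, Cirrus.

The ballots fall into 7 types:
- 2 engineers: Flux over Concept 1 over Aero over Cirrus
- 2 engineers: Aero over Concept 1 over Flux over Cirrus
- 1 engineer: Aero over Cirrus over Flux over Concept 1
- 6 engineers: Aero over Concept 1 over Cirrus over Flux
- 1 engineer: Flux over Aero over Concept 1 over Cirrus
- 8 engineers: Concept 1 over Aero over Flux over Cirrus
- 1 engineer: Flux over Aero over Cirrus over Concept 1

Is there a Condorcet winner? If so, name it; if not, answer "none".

Aero

Check each pair by majority over 21 ballots:
Flux vs Concept 1: Concept 1, 16–5.
Flux vs Aero: Aero, 17–4.
Flux–Cirrus: Flux 14–7.
Concept 1 vs Aero: Aero wins 11–10.
Concept 1–Cirrus: Concept 1 19–2.
Aero vs Cirrus: Aero, 21–0.
Only Aero has no losses; Aero is the Condorcet winner.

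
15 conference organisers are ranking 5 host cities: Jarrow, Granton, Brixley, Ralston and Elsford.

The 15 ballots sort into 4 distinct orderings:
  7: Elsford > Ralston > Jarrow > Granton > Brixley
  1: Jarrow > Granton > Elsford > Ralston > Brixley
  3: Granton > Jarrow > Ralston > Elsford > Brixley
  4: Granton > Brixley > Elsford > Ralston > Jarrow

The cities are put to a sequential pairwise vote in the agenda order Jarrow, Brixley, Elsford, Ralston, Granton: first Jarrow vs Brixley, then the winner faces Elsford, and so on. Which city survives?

Granton

Round 1: Jarrow vs Brixley — 11–4, Jarrow advances.
Round 2: Jarrow vs Elsford — 4–11, Elsford advances.
Round 3: Elsford vs Ralston — 12–3, Elsford advances.
Round 4: Elsford vs Granton — 7–8, Granton advances.
Granton survives the agenda.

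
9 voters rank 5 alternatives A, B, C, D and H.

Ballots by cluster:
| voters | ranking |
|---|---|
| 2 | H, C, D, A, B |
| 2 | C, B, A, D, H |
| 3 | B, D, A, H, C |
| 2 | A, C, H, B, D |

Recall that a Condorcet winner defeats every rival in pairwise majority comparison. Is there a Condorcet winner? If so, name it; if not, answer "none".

none

Head-to-head results (9 voters):
A vs B: A is ranked higher on 2+2 = 4 ballots, B on 5. B wins 5–4.
A vs C: A is ranked higher on 3+2 = 5 ballots, C on 4. A wins 5–4.
A vs D: 4 to 5, D.
A vs H: 2+3+2 = 7 for A, 2 for H — A by 7–2.
B vs C: B is ranked higher on 3 ballots, C on 6. C wins 6–3.
B vs D: 7 to 2, B.
B vs H: B preferred on 2+3 = 5 ballots; B wins 5–4.
C vs D: 2+2+2 = 6 for C, 3 for D — C by 6–3.
C vs H: 4 to 5, H.
D vs H: 5 to 4, D.
Every alternative loses at least once (A loses to B; B loses to C; C loses to A; D loses to B; H loses to A). The majority relation contains the cycle A > C > B > A, so there is no Condorcet winner.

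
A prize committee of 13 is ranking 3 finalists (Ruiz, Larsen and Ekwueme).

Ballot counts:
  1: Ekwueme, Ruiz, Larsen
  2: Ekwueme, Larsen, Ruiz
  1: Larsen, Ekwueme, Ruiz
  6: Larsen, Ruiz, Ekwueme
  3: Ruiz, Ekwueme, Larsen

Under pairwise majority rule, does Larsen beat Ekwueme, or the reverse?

Ballots ranking Larsen above Ekwueme: 1 + 6 = 7.
Ballots ranking Ekwueme above Larsen: 13 − 7 = 6.
Larsen wins the head-to-head 7–6.

Larsen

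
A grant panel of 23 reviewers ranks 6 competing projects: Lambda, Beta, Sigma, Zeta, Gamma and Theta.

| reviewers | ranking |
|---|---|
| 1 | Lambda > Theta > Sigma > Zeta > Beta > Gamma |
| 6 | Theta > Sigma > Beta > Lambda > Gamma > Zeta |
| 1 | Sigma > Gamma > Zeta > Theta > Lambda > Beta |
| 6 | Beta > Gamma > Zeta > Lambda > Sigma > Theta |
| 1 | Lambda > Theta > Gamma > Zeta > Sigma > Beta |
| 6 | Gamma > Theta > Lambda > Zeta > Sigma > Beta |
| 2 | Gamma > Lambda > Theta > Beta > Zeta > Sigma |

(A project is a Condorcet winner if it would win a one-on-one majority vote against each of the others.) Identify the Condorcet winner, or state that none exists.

Check each pair by majority over 23 ballots:
Lambda vs Beta: 1+1+1+6+2 = 11 for Lambda, 12 for Beta — Beta by 12–11.
Lambda vs Sigma: 1+6+1+6+2 = 16 for Lambda, 7 for Sigma — Lambda by 16–7.
Lambda vs Zeta: Lambda preferred on 1+6+1+6+2 = 16 ballots; Lambda wins 16–7.
Lambda vs Gamma: 8 to 15, Gamma.
Lambda vs Theta: Lambda is ranked higher on 1+6+1+2 = 10 ballots, Theta on 13. Theta wins 13–10.
Beta vs Sigma: Beta is ranked higher on 6+2 = 8 ballots, Sigma on 15. Sigma wins 15–8.
Beta vs Zeta: Beta preferred on 6+6+2 = 14 ballots; Beta wins 14–9.
Beta vs Gamma: Beta is ranked higher on 1+6+6 = 13 ballots, Gamma on 10. Beta wins 13–10.
Beta vs Theta: 6 to 17, Theta.
Sigma vs Zeta: Sigma preferred on 1+6+1 = 8 ballots; Zeta wins 15–8.
Sigma vs Gamma: Sigma is ranked higher on 1+6+1 = 8 ballots, Gamma on 15. Gamma wins 15–8.
Sigma vs Theta: 1+6 = 7 for Sigma, 16 for Theta — Theta by 16–7.
Zeta vs Gamma: 1 for Zeta, 22 for Gamma — Gamma by 22–1.
Zeta vs Theta: Zeta is ranked higher on 1+6 = 7 ballots, Theta on 16. Theta wins 16–7.
Gamma vs Theta: 15 to 8, Gamma.
Every project loses at least once (Lambda loses to Beta; Beta loses to Sigma; Sigma loses to Lambda; Zeta loses to Lambda; Gamma loses to Beta; Theta loses to Gamma). The majority relation contains the cycle Lambda beats Sigma beats Beta beats Lambda, so there is no Condorcet winner.

none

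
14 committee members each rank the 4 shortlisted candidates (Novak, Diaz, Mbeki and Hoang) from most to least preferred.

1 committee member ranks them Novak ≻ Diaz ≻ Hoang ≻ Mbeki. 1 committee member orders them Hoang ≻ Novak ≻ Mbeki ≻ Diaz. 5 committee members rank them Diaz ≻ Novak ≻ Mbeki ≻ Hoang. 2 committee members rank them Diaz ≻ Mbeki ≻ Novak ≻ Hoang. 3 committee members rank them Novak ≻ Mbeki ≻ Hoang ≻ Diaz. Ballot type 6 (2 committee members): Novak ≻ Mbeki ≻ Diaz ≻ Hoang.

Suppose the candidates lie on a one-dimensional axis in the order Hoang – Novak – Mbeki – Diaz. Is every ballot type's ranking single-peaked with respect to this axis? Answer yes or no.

no

Axis positions: Hoang=1, Novak=2, Mbeki=3, Diaz=4.
Ballot type 1: ranking walks positions 2-4-1-3; Diaz is ranked above Mbeki even though Mbeki lies between Diaz and the peak Novak on the axis — preferences dip and rise again. Not single-peaked.
Ballot type 2 (peak Hoang at position 1): ranking walks positions 1-2-3-4, expanding outward from the peak — single-peaked.
Ballot type 3: ranking walks positions 4-2-3-1; Novak is ranked above Mbeki even though Mbeki lies between Novak and the peak Diaz on the axis — preferences dip and rise again. Not single-peaked.
Ballot type 4 (peak Diaz at position 4): ranking walks positions 4-3-2-1, expanding outward from the peak — single-peaked.
Ballot type 5 (peak Novak at position 2): ranking walks positions 2-3-1-4, expanding outward from the peak — single-peaked.
Ballot type 6 (peak Novak at position 2): ranking walks positions 2-3-4-1, expanding outward from the peak — single-peaked.
Ballot type 1 violates single-peakedness, so the profile is not single-peaked on this axis.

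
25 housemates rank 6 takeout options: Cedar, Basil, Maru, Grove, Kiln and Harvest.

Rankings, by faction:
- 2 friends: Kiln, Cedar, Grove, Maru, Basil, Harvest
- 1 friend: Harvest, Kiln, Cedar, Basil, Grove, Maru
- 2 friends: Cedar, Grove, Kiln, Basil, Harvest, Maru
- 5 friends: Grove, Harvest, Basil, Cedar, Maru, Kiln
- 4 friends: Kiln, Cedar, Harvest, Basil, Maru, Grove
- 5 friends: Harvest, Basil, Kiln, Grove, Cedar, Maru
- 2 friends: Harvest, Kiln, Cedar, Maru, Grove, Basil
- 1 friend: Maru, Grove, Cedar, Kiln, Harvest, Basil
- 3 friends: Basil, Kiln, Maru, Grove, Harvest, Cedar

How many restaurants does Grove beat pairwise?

3

Grove against each rival (25 friends):
Grove vs Cedar: Grove is ranked higher on 5+5+1+3 = 14 ballots, Cedar on 11. Grove wins 14–11.
Grove–Basil: Basil 13–12.
Grove–Maru: Grove 15–10.
Grove vs Kiln: Grove preferred on 2+5+1 = 8 ballots; Kiln wins 17–8.
Grove vs Harvest: Grove preferred on 2+2+5+1+3 = 13 ballots; Grove wins 13–12.
Grove beats Cedar, Maru, Harvest; loses to Basil, Kiln — 3 pairwise wins.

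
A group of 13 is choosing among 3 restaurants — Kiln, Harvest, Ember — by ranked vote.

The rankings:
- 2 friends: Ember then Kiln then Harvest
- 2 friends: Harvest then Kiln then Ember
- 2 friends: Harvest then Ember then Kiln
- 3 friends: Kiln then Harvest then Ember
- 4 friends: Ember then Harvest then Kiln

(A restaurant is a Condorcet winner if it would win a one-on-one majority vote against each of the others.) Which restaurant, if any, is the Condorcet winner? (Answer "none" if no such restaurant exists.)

Harvest

Head-to-head results (13 friends):
Kiln vs Harvest: Harvest wins 8–5.
Kiln vs Ember: Ember wins 8–5.
Harvest vs Ember: Harvest, 7–6.
Only Harvest has no losses; Harvest is the Condorcet winner.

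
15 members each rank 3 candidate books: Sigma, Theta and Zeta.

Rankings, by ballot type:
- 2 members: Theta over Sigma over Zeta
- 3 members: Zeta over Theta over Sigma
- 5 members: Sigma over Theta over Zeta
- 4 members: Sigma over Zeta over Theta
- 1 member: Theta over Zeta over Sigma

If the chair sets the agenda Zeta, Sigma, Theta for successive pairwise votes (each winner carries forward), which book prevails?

Round 1: Zeta vs Sigma — 4–11, Sigma advances.
Round 2: Sigma vs Theta — 9–6, Sigma advances.
Sigma survives the agenda.

Sigma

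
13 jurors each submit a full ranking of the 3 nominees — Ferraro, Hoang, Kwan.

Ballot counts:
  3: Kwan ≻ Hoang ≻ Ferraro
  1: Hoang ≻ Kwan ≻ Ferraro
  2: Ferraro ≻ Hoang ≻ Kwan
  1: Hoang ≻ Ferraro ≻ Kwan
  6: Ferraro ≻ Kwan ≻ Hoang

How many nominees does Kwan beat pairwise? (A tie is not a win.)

1

Kwan against each rival (13 jurors):
Kwan vs Ferraro: 4 to 9, Ferraro.
Kwan vs Hoang: Kwan, 9–4.
Kwan beats Hoang; loses to Ferraro — 1 pairwise win.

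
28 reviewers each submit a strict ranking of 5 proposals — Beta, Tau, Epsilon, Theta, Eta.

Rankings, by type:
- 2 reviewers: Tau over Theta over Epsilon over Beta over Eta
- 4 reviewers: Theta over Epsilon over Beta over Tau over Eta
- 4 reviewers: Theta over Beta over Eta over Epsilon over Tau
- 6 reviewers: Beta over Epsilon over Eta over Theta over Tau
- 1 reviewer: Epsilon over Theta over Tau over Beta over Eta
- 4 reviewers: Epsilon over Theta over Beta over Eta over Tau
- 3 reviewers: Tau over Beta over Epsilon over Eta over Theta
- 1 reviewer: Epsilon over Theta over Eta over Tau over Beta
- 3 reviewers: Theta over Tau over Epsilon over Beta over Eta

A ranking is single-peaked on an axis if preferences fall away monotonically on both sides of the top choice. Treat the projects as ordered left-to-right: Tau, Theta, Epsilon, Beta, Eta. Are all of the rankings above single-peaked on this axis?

no

Axis positions: Tau=1, Theta=2, Epsilon=3, Beta=4, Eta=5.
Type 1 (peak Tau at position 1): ranking walks positions 1-2-3-4-5, expanding outward from the peak — single-peaked.
Type 2 (peak Theta at position 2): ranking walks positions 2-3-4-1-5, expanding outward from the peak — single-peaked.
Type 3: ranking walks positions 2-4-5-3-1; Beta is ranked above Epsilon even though Epsilon lies between Beta and the peak Theta on the axis — preferences dip and rise again. Not single-peaked.
Type 4 (peak Beta at position 4): ranking walks positions 4-3-5-2-1, expanding outward from the peak — single-peaked.
Type 5 (peak Epsilon at position 3): ranking walks positions 3-2-1-4-5, expanding outward from the peak — single-peaked.
Type 6 (peak Epsilon at position 3): ranking walks positions 3-2-4-5-1, expanding outward from the peak — single-peaked.
Type 7: ranking walks positions 1-4-3-5-2; Beta is ranked above Theta even though Theta lies between Beta and the peak Tau on the axis — preferences dip and rise again. Not single-peaked.
Type 8: ranking walks positions 3-2-5-1-4; Eta is ranked above Beta even though Beta lies between Eta and the peak Epsilon on the axis — preferences dip and rise again. Not single-peaked.
Type 9 (peak Theta at position 2): ranking walks positions 2-1-3-4-5, expanding outward from the peak — single-peaked.
Type 3 violates single-peakedness, so the profile is not single-peaked on this axis.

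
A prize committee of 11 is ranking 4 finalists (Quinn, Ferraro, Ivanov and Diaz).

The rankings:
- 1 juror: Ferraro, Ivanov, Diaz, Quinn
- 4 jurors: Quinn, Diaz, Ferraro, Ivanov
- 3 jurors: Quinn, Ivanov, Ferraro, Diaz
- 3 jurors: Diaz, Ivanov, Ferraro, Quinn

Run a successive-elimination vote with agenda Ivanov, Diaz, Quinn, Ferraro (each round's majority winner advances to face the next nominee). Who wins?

Round 1: Ivanov vs Diaz — 4–7, Diaz advances.
Round 2: Diaz vs Quinn — 4–7, Quinn advances.
Round 3: Quinn vs Ferraro — 7–4, Quinn advances.
Quinn survives the agenda.

Quinn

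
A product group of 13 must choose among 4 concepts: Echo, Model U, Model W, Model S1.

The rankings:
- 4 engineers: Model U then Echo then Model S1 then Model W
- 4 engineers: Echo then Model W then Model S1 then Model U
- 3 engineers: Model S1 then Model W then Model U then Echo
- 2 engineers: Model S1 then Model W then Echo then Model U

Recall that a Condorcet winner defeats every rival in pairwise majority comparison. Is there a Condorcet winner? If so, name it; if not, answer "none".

none

Pairwise majorities:
Echo vs Model U: 4+2 = 6 for Echo, 7 for Model U — Model U by 7–6.
Echo vs Model W: Echo wins 8–5.
Echo–Model S1: Echo 8–5.
Model U–Model W: Model W 9–4.
Model U vs Model S1: Model U is ranked higher on 4 ballots, Model S1 on 9. Model S1 wins 9–4.
Model W vs Model S1: 4 to 9, Model S1.
No design is unbeaten: Echo loses to Model U; Model U loses to Model W; Model W loses to Echo; Model S1 loses to Echo. In particular Echo beats Model W beats Model U beats Echo is a majority cycle — no Condorcet winner exists.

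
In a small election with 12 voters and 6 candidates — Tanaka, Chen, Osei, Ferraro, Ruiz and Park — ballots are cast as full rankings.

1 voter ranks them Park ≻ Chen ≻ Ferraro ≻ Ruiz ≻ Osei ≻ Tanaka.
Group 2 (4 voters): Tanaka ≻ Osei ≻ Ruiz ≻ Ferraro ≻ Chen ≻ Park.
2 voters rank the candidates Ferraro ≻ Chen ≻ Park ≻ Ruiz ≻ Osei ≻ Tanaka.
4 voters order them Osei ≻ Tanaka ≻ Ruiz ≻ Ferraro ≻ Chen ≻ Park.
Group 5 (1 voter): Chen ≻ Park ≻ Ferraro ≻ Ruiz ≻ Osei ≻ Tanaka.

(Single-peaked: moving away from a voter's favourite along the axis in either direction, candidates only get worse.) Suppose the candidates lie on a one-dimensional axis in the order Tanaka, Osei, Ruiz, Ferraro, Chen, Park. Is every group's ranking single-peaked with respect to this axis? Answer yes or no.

yes

Axis positions: Tanaka=1, Osei=2, Ruiz=3, Ferraro=4, Chen=5, Park=6.
Group 1 (peak Park at position 6): ranking walks positions 6-5-4-3-2-1, expanding outward from the peak — single-peaked.
Group 2 (peak Tanaka at position 1): ranking walks positions 1-2-3-4-5-6, expanding outward from the peak — single-peaked.
Group 3 (peak Ferraro at position 4): ranking walks positions 4-5-6-3-2-1, expanding outward from the peak — single-peaked.
Group 4 (peak Osei at position 2): ranking walks positions 2-1-3-4-5-6, expanding outward from the peak — single-peaked.
Group 5 (peak Chen at position 5): ranking walks positions 5-6-4-3-2-1, expanding outward from the peak — single-peaked.
Every ranking is single-peaked on this axis.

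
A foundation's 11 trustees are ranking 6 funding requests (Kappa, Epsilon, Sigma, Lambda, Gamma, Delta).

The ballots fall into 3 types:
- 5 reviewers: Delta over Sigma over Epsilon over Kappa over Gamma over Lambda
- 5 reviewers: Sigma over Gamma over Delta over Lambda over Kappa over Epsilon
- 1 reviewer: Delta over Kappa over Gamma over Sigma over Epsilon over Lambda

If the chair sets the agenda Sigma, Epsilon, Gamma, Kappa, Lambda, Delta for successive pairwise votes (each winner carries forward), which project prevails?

Delta

Round 1: Sigma vs Epsilon — 11–0, Sigma advances.
Round 2: Sigma vs Gamma — 10–1, Sigma advances.
Round 3: Sigma vs Kappa — 10–1, Sigma advances.
Round 4: Sigma vs Lambda — 11–0, Sigma advances.
Round 5: Sigma vs Delta — 5–6, Delta advances.
The agenda winner is Delta.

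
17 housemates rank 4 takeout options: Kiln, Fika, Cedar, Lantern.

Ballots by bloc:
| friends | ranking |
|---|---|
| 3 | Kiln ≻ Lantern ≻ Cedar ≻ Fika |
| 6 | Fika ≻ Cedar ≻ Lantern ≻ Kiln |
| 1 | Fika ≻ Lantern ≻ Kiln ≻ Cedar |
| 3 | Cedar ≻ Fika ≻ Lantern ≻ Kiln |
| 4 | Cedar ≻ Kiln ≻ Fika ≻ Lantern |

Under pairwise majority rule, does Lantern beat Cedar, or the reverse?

Ballots ranking Lantern above Cedar: 3 + 1 = 4.
Ballots ranking Cedar above Lantern: 17 − 4 = 13.
Cedar wins the head-to-head 13–4.

Cedar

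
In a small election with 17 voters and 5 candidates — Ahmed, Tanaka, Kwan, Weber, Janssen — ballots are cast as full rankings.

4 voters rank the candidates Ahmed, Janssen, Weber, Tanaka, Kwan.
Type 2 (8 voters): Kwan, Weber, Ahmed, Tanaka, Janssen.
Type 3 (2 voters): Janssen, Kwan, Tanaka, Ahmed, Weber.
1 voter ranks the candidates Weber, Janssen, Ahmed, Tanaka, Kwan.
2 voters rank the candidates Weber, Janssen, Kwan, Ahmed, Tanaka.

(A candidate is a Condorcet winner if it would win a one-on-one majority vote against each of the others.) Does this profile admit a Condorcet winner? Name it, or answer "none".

none

Check each pair by majority over 17 ballots:
Ahmed vs Tanaka: 15 to 2, Ahmed.
Ahmed vs Kwan: 4+1 = 5 for Ahmed, 12 for Kwan — Kwan by 12–5.
Ahmed–Weber: Weber 11–6.
Ahmed vs Janssen: 12 to 5, Ahmed.
Tanaka vs Kwan: Tanaka preferred on 4+1 = 5 ballots; Kwan wins 12–5.
Tanaka vs Weber: 2 to 15, Weber.
Tanaka vs Janssen: Tanaka is ranked higher on 8 ballots, Janssen on 9. Janssen wins 9–8.
Kwan–Weber: Kwan 10–7.
Kwan vs Janssen: Kwan preferred on 8 ballots; Janssen wins 9–8.
Weber vs Janssen: Weber, 11–6.
Every candidate loses at least once (Ahmed loses to Kwan; Tanaka loses to Ahmed; Kwan loses to Janssen; Weber loses to Kwan; Janssen loses to Ahmed). The majority relation contains the cycle Ahmed > Janssen > Kwan > Ahmed, so there is no Condorcet winner.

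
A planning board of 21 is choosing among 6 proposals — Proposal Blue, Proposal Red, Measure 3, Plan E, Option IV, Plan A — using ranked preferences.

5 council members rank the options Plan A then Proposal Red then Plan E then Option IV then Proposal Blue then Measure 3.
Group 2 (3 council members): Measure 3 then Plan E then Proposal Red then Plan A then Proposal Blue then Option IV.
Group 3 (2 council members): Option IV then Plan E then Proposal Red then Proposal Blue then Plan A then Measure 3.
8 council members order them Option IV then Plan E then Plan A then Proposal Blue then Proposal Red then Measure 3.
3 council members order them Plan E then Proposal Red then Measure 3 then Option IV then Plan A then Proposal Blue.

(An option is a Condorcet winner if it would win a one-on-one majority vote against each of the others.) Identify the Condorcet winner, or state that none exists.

Check each pair by majority over 21 ballots:
Proposal Blue vs Proposal Red: Proposal Red, 13–8.
Proposal Blue vs Measure 3: Proposal Blue, 15–6.
Proposal Blue vs Plan E: Plan E wins 21–0.
Proposal Blue–Option IV: Option IV 18–3.
Proposal Blue vs Plan A: Plan A wins 19–2.
Proposal Red vs Measure 3: Proposal Red wins 18–3.
Proposal Red vs Plan E: Plan E wins 16–5.
Proposal Red vs Option IV: Proposal Red, 11–10.
Proposal Red vs Plan A: Plan A, 13–8.
Measure 3–Plan E: Plan E 18–3.
Measure 3–Option IV: Option IV 15–6.
Measure 3 vs Plan A: Plan A wins 15–6.
Plan E–Option IV: Plan E 11–10.
Plan E vs Plan A: Plan E, 16–5.
Option IV vs Plan A: Option IV wins 13–8.
Plan E wins every pairwise contest, so Plan E is the Condorcet winner.

Plan E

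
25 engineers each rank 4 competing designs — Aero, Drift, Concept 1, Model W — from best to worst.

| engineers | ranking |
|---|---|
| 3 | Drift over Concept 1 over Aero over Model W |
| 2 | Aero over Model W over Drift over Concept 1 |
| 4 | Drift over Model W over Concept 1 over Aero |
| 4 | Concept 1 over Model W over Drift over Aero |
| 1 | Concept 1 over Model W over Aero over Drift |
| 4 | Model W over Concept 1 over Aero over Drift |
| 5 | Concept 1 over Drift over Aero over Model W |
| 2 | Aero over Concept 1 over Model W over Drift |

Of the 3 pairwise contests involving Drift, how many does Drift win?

1

Drift against each rival (25 engineers):
Drift vs Aero: 16 to 9, Drift.
Drift vs Concept 1: Concept 1 wins 16–9.
Drift vs Model W: 12 to 13, Model W.
Drift beats Aero; loses to Concept 1, Model W — 1 pairwise win.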